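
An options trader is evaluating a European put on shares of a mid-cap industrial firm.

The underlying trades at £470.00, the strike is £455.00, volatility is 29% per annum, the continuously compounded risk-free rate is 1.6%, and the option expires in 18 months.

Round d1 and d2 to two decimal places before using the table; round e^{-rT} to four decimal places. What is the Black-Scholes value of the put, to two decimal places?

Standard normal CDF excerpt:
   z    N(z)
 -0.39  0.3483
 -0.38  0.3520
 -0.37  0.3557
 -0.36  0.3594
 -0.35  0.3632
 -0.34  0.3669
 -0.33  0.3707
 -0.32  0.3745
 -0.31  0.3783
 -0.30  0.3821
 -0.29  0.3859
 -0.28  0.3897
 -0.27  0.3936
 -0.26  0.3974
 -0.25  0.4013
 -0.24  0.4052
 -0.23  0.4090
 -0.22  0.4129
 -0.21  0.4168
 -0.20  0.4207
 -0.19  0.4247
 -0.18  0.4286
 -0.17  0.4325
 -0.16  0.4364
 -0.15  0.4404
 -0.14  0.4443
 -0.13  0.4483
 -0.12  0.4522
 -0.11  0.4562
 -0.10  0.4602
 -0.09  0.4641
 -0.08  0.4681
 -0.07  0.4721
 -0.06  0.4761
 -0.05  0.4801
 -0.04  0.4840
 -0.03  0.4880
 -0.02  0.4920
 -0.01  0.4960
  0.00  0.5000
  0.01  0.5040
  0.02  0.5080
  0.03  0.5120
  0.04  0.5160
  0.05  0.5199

£53.22

σ√T = 0.29 × 1.2247 = 0.3552
d₁ = [ln(470/455) + (0.016 + ½·0.29²)·1.5] / (σ√T) = (0.0324 + 0.0871) / 0.3552 = 0.3365 ≈ 0.34
d₂ = 0.3365 − 0.3552 = -0.0187 ≈ -0.02
exp(−rT) = exp(−0.016·1.5) = 0.9763
P = 455·0.9763·N(0.02) − 470·N(-0.34) = 455·0.9763·0.5080 − 470·0.3669 = 225.6620 − 172.4430 = 53.2190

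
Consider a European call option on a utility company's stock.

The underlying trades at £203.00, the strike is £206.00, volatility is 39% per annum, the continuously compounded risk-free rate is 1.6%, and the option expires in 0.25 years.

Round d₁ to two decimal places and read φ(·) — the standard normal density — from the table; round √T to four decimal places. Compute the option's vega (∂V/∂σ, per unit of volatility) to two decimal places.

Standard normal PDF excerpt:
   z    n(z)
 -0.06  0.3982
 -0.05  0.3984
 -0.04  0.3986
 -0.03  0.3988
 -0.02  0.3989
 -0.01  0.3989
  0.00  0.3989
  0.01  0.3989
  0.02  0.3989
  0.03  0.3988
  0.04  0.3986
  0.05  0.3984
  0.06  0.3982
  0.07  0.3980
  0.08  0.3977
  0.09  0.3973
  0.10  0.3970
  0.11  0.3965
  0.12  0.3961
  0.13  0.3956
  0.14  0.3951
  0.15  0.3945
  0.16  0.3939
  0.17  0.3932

T = 0.25;  σ√T = 0.1950
d₁ = [ln(203/206) + (0.016 + 0.39²/2)·0.25] / 0.1950 = [-0.0147 + 0.0230] / 0.1950 = 0.0428 which rounds to 0.04
√T = √0.25 = 0.5000
φ(d₁) = φ(0.04) = 0.3986
vega = S·φ(d₁)·√T = 203·0.3986·0.5000 = 40.4579

40.46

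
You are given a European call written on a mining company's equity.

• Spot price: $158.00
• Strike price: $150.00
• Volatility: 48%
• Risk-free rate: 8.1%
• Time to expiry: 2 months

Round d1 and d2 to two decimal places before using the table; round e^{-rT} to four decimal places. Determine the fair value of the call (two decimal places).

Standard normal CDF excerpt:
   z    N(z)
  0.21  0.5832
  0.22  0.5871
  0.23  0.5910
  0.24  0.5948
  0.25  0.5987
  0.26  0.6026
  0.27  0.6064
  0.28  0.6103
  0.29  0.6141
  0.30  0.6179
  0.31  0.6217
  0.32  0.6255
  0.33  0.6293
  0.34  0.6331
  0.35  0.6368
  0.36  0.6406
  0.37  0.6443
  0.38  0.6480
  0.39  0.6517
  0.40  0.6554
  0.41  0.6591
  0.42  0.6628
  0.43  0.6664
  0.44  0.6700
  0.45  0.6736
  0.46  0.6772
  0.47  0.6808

$17.27

σ√T = 0.48 × 0.4082 = 0.1960
ln(S/K) + (r + σ²/2)T = ln(158/150) + (0.081 + 0.48²/2)·0.1667 = 0.0520 + 0.0327 = 0.0847
d₁ = 0.0847 / 0.1960 = 0.4320 ⇒ 0.43
d₂ = d₁ − σ√T = 0.4320 − 0.1960 = 0.2361 ⇒ 0.24
e^(−rT) = e^(−0.081·0.1667) = 0.9866
C = 158·N(0.43) − 150·0.9866·N(0.24) = 158·0.6664 − 150·0.9866·0.5948 = 105.2912 − 88.0245 = 17.2667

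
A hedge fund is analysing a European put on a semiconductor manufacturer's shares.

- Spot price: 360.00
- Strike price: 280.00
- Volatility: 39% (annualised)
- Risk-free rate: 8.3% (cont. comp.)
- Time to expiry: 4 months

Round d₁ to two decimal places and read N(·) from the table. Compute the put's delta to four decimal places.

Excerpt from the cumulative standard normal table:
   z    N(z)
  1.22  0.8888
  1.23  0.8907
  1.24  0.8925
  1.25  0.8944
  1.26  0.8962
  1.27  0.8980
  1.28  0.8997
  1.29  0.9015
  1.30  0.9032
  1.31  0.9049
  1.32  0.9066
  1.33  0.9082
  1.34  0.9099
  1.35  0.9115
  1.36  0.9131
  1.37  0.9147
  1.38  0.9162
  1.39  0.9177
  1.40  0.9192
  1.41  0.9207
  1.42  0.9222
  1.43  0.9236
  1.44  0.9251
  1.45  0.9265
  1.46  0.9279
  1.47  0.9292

-0.0885

σ√T = 0.39·√0.3333 = 0.2252
d₁ = [ln(360/280) + (0.083 + 0.39²/2)·0.3333] / 0.2252 = [0.2513 + 0.0530] / 0.2252 = 1.3516 ≈ 1.35
N(d₁) = N(1.35) = 0.9115
Δ_put = N(d₁) − 1 = 0.9115 − 1 = -0.0885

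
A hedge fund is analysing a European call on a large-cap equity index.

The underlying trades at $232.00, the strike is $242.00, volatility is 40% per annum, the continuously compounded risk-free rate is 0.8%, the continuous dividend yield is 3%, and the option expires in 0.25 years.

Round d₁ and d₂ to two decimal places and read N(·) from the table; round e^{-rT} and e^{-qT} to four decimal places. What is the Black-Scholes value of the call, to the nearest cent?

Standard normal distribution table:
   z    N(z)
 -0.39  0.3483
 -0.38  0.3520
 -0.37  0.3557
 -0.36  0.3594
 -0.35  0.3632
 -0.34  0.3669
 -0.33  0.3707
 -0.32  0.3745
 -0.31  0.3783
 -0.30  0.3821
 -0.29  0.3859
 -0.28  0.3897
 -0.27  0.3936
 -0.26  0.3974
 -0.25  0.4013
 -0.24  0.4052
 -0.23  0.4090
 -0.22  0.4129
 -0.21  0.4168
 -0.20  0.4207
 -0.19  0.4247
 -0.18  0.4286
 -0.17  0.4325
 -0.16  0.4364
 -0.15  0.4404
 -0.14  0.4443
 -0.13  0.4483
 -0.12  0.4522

T = 0.25;  σ√T = 0.2000
d₁ = [ln(232/242) + (0.008 − 0.03 + 0.4²/2)·0.25] / 0.2000 = [-0.0422 + 0.0145] / 0.2000 = -0.1385 → -0.14
d₂ = d₁ − σ√T = -0.1385 − 0.2000 = -0.3385 → -0.34
exp(−qT) = exp(−0.03·0.25) = 0.9925;  exp(−rT) = exp(−0.008·0.25) = 0.9980
C = 232·0.9925·N(-0.14) − 242·0.9980·N(-0.34) = 232·0.9925·0.4443 − 242·0.9980·0.3669 = 102.3045 − 88.6122 = 13.6923

$13.69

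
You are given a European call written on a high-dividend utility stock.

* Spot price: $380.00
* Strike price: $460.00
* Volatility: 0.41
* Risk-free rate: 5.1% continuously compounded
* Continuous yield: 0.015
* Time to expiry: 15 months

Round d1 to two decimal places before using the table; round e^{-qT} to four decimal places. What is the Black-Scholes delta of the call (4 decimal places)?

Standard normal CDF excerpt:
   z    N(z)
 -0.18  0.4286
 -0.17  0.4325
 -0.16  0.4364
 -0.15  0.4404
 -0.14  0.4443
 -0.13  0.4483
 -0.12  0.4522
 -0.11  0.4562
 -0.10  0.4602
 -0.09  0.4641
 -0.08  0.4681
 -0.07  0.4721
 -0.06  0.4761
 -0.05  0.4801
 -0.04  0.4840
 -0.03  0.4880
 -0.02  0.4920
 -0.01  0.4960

σ√T = 0.41 × 1.1180 = 0.4584
d₁ = [ln(380/460) + (0.051 − 0.015 + 0.41²/2)·1.25] / 0.4584 = [-0.1911 + 0.1501] / 0.4584 = -0.0894 ⇒ -0.09
N(d₁) = N(-0.09) = 0.4641
Δ_call = e^(−qT)·N(d₁) = 0.9814·0.4641 = 0.4555

0.4555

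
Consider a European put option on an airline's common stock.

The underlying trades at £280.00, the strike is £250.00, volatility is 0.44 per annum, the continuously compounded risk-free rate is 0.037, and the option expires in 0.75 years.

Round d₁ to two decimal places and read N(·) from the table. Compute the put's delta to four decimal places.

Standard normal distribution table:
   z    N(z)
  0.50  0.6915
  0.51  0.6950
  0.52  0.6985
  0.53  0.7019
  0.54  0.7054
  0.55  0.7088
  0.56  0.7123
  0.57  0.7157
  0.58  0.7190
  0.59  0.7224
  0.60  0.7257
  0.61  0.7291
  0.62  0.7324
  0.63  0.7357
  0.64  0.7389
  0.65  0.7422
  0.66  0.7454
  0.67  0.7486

σ√T = 0.44·√0.75 = 0.3811
ln(S/K) + (r + σ²/2)T = ln(280/250) + (0.037 + 0.44²/2)·0.75 = 0.1133 + 0.1003 = 0.2137
d₁ = 0.2137 / 0.3811 = 0.5608 → 0.56
N(d₁) = N(0.56) = 0.7123
Δ_put = N(d₁) − 1 = 0.7123 − 1 = -0.2877

-0.2877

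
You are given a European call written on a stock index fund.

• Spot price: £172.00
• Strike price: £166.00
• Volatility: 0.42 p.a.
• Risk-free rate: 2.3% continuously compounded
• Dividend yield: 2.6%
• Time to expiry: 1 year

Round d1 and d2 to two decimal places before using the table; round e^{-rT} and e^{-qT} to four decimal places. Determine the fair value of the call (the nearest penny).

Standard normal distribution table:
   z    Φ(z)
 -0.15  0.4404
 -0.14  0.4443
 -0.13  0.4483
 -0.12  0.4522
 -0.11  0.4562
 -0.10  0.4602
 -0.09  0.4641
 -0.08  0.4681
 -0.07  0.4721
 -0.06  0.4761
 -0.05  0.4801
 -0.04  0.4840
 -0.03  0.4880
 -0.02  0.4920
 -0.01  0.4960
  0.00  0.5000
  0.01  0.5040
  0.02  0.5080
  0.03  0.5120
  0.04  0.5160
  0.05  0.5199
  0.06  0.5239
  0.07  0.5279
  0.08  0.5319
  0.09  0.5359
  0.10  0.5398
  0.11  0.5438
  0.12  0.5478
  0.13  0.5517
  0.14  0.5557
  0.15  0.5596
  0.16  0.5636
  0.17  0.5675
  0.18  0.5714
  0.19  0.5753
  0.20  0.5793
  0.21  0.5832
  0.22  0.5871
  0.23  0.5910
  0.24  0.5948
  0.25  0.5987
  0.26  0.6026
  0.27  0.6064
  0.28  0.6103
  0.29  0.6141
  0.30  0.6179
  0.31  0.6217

£30.18

σ√T = 0.42 × 1.0000 = 0.4200
d₁ = [ln(172/166) + (0.023 − 0.026 + 0.42²/2)·1] / 0.4200 = [0.0355 + 0.0852] / 0.4200 = 0.2874 which rounds to 0.29
d₂ = d₁ − σ√T = 0.2874 − 0.4200 = -0.1326 which rounds to -0.13
exp(−qT) = exp(−0.026·1) = 0.9743;  exp(−rT) = exp(−0.023·1) = 0.9773
C = 172·0.9743·N(0.29) − 166·0.9773·N(-0.13) = 172·0.9743·0.6141 − 166·0.9773·0.4483 = 102.9106 − 72.7285 = 30.1821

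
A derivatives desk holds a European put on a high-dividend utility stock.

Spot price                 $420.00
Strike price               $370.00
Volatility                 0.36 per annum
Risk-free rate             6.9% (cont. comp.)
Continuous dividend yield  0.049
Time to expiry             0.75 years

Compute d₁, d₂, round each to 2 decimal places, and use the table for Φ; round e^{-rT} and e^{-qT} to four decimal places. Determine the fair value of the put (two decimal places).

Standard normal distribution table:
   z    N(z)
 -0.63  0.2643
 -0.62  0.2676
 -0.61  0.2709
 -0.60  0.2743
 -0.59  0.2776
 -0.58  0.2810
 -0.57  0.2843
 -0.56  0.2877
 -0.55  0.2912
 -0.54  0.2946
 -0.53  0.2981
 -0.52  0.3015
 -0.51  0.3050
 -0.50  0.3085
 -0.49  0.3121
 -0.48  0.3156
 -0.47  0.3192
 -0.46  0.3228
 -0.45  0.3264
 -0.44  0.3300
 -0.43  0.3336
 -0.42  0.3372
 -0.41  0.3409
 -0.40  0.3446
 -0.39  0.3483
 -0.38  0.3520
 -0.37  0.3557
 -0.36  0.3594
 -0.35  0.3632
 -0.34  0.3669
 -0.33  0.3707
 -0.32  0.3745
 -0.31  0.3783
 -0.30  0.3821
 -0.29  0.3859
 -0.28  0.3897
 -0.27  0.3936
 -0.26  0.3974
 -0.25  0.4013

$24.58

T = 0.75;  σ√T = 0.3118
d₁ = [ln(420/370) + (0.069 − 0.049 + ½·0.36²)·0.75] / (σ√T) = (0.1268 + 0.0636) / 0.3118 = 0.6106 which rounds to 0.61
d₂ = 0.6106 − 0.3118 = 0.2988 which rounds to 0.30
e^(−qT) = e^(−0.049·0.75) = 0.9639;  e^(−rT) = e^(−0.069·0.75) = 0.9496
N(−d₂) = N(-0.30) = 0.3821;  N(−d₁) = N(-0.61) = 0.2709
P = 370·0.9496·0.3821 − 420·0.9639·0.2709 = 134.2516 − 109.6706 = 24.5810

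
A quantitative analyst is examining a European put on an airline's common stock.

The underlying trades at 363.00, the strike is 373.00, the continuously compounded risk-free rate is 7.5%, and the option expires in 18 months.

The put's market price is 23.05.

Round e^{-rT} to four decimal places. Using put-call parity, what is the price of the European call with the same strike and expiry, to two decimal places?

52.74

exp(−rT) = exp(−0.075·1.5) = 0.8936
Put-call parity: C − P = S − K·e^(−rT) = 363 − 373·0.8936 = 363 − 333.3128 = 29.6872
C = P + (C − P) = 23.05 + (29.6872) = 52.7372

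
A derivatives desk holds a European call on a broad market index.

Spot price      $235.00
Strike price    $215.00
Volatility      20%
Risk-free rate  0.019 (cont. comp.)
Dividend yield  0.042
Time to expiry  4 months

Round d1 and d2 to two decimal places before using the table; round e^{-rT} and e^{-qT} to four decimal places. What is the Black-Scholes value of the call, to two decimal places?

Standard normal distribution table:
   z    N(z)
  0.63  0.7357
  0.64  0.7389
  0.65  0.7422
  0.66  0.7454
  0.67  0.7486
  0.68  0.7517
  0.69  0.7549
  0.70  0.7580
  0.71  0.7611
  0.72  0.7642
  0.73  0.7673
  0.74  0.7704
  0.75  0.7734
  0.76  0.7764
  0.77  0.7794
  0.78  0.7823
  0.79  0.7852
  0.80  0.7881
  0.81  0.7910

$21.35

T = 0.3333;  σ√T = 0.1155
ln(S/K) + (r − q + σ²/2)T = ln(235/215) + (0.019 − 0.042 + 0.2²/2)·0.3333 = 0.0889 − 0.0010 = 0.0879
d₁ = 0.0879 / 0.1155 = 0.7616 which rounds to 0.76
d₂ = d₁ − σ√T = 0.7616 − 0.1155 = 0.6462 which rounds to 0.65
exp(−qT) = exp(−0.042·0.3333) = 0.9861;  exp(−rT) = exp(−0.019·0.3333) = 0.9937
N(d₁) = N(0.76) = 0.7764;  N(d₂) = N(0.65) = 0.7422
C = 235·0.9861·0.7764 − 215·0.9937·0.7422 = 179.9179 − 158.5677 = 21.3502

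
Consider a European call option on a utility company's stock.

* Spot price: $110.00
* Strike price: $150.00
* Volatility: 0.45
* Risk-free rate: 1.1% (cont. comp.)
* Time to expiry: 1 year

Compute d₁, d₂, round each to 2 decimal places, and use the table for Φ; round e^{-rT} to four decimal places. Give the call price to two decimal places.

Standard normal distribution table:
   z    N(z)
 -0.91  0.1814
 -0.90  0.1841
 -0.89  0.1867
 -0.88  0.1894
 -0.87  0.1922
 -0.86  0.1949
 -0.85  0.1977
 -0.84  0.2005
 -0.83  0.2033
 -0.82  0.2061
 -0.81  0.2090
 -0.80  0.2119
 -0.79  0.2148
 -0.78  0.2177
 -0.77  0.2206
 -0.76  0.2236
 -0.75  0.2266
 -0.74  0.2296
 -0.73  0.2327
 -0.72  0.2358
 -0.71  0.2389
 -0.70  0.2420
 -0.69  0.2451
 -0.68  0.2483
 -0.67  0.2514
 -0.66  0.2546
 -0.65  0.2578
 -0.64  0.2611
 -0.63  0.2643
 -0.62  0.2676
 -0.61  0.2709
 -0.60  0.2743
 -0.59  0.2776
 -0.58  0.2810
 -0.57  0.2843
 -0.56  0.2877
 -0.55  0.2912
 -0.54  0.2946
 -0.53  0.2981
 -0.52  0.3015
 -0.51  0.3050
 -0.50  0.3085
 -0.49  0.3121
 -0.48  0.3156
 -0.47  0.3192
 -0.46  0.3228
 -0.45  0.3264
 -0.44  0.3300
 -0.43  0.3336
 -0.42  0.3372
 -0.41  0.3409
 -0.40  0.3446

σ√T = 0.45·√1 = 0.4500
d₁ = [ln(110/150) + (0.011 + 0.45²/2)·1] / 0.4500 = [-0.3102 + 0.1123] / 0.4500 = -0.4398 ⇒ -0.44
d₂ = d₁ − σ√T = -0.4398 − 0.4500 = -0.8898 ⇒ -0.89
e^(−rT) = e^(−0.011·1) = 0.9891
C = 110·N(-0.44) − 150·0.9891·N(-0.89) = 110·0.3300 − 150·0.9891·0.1867 = 36.3000 − 27.6997 = 8.6003

$8.60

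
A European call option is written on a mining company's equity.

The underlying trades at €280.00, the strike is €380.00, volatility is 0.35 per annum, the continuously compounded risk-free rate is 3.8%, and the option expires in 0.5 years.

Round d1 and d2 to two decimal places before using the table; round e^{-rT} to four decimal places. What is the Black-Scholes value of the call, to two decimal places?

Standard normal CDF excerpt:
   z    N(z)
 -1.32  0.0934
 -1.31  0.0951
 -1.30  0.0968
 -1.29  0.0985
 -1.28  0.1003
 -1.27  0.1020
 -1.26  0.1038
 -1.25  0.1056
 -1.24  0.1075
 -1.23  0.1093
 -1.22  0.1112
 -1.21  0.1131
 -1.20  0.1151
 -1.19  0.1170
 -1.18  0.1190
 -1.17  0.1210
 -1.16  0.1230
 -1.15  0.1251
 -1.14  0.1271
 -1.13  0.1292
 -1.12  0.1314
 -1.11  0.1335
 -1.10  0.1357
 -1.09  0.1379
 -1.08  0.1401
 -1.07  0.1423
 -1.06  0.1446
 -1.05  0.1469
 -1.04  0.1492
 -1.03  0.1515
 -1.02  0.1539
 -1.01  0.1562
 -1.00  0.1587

σ√T = 0.35 × 0.7071 = 0.2475
d₁ = [ln(280/380) + (0.038 + 0.35²/2)·0.5] / 0.2475 = [-0.3054 + 0.0496] / 0.2475 = -1.0334 ≈ -1.03
d₂ = d₁ − σ√T = -1.0334 − 0.2475 = -1.2809 ≈ -1.28
exp(−rT) = exp(−0.038·0.5) = 0.9812
C = 280·N(-1.03) − 380·0.9812·N(-1.28) = 280·0.1515 − 380·0.9812·0.1003 = 42.4200 − 37.3975 = 5.0225

€5.02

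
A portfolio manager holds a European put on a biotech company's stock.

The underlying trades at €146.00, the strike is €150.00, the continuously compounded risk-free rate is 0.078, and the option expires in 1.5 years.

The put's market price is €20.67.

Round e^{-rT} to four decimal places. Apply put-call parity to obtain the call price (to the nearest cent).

€33.23

exp(−rT) = exp(−0.078·1.5) = 0.8896
Put-call parity: C − P = S − K·e^(−rT) = 146 − 150·0.8896 = 146 − 133.4400 = 12.5600
C = P + (C − P) = 20.67 + (12.5600) = 33.2300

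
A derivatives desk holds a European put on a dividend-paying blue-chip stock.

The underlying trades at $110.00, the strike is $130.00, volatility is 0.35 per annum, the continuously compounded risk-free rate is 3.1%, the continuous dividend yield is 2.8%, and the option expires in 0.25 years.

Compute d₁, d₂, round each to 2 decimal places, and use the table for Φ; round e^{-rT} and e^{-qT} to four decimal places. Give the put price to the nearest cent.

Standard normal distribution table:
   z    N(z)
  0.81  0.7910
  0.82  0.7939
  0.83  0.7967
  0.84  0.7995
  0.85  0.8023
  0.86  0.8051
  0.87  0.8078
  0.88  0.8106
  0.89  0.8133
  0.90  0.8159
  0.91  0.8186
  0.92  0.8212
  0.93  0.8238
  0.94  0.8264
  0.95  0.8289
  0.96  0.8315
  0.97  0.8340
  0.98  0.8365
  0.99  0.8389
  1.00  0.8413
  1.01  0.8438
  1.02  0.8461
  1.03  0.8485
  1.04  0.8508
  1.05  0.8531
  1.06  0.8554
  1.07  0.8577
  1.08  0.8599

$21.81

σ√T = 0.35 × 0.5000 = 0.1750
d₁ = [ln(110/130) + (0.031 − 0.028 + 0.35²/2)·0.25] / 0.1750 = [-0.1671 + 0.0161] / 0.1750 = -0.8628 ≈ -0.86
d₂ = d₁ − σ√T = -0.8628 − 0.1750 = -1.0378 ≈ -1.04
e^(−qT) = e^(−0.028·0.25) = 0.9930;  e^(−rT) = e^(−0.031·0.25) = 0.9923
N(−d₂) = N(1.04) = 0.8508;  N(−d₁) = N(0.86) = 0.8051
P = 130·0.9923·0.8508 − 110·0.9930·0.8051 = 109.7523 − 87.9411 = 21.8113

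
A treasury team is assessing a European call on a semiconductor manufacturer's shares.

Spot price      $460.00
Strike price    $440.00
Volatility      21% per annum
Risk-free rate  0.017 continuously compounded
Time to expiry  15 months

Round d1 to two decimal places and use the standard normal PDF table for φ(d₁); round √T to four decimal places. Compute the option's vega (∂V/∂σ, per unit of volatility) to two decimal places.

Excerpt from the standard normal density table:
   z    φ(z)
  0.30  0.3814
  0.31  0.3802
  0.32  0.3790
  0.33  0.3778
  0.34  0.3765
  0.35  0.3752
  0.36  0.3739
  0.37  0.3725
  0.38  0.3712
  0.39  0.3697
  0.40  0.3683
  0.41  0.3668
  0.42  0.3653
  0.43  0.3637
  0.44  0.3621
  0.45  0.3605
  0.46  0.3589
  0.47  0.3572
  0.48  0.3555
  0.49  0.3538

σ√T = 0.21·√1.25 = 0.2348
d₁ = [ln(460/440) + (0.017 + 0.21²/2)·1.25] / 0.2348 = [0.0445 + 0.0488] / 0.2348 = 0.3972 ≈ 0.40
√T = √1.25 = 1.1180
φ(d₁) = φ(0.40) = 0.3683
vega = S·φ(d₁)·√T = 460·0.3683·1.1180 = 189.4093

189.41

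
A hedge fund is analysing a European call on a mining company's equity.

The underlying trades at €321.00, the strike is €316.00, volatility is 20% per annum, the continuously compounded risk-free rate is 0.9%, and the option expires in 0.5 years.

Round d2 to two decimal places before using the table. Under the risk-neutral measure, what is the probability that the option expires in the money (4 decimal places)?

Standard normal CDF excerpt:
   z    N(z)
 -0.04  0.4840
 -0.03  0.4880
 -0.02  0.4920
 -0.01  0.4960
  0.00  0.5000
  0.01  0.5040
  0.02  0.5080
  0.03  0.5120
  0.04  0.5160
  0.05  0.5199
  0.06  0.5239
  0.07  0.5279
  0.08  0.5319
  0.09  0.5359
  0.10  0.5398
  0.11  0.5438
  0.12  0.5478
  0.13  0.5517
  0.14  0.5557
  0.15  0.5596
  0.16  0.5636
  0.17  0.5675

0.5279

σ√T = 0.2·√0.5 = 0.1414
d₁ = [ln(321/316) + (0.009 + 0.2²/2)·0.5] / 0.1414 = [0.0157 + 0.0145] / 0.1414 = 0.2135 which rounds to 0.21
d₂ = d₁ − σ√T = 0.2135 − 0.1414 = 0.0721 which rounds to 0.07
Risk-neutral Pr[S_T > K] = N(d₂) = N(0.07) = 0.5279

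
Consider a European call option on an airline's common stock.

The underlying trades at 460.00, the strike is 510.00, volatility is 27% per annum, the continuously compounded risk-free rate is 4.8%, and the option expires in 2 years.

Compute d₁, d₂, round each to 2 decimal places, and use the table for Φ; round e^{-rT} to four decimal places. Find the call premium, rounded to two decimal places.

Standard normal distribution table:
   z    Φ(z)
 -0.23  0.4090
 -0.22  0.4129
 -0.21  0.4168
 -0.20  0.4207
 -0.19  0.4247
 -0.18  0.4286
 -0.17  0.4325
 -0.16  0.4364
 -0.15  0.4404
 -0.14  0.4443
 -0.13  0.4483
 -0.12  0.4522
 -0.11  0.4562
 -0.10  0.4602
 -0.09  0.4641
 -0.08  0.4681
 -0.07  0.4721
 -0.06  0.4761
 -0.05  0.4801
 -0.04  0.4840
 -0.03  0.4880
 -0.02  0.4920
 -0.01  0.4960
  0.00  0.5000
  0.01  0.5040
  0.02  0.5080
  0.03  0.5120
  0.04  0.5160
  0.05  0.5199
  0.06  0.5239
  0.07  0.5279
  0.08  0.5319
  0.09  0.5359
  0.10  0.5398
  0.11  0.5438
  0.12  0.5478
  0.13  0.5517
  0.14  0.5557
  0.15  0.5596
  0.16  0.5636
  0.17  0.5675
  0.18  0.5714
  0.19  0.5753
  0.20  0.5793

T = 2;  σ√T = 0.3818
d₁ = [ln(460/510) + (0.048 + ½·0.27²)·2] / (σ√T) = (-0.1032 + 0.1689) / 0.3818 = 0.1721 which rounds to 0.17
d₂ = 0.1721 − 0.3818 = -0.2097 which rounds to -0.21
exp(−rT) = exp(−0.048·2) = 0.9085
N(d₁) = N(0.17) = 0.5675;  N(d₂) = N(-0.21) = 0.4168
C = 460·0.5675 − 510·0.9085·0.4168 = 261.0500 − 193.1180 = 67.9320

67.93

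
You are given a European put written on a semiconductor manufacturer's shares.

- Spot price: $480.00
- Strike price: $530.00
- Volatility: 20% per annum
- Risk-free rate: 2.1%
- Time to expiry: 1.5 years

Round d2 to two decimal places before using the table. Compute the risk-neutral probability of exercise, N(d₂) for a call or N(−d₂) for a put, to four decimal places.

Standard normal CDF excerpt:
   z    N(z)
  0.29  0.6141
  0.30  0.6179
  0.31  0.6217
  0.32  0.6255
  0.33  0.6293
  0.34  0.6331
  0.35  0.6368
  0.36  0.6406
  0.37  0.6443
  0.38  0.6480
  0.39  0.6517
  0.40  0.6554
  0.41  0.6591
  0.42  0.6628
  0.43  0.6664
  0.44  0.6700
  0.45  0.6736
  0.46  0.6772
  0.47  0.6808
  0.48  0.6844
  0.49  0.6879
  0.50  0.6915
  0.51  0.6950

0.6554

T = 1.5;  σ√T = 0.2449
d₁ = [ln(480/530) + (0.021 + ½·0.2²)·1.5] / (σ√T) = (-0.0991 + 0.0615) / 0.2449 = -0.1535 ⇒ -0.15
d₂ = -0.1535 − 0.2449 = -0.3984 ⇒ -0.40
Pr(exercise) under Q = N(−d₂) = N(0.40) = 0.6554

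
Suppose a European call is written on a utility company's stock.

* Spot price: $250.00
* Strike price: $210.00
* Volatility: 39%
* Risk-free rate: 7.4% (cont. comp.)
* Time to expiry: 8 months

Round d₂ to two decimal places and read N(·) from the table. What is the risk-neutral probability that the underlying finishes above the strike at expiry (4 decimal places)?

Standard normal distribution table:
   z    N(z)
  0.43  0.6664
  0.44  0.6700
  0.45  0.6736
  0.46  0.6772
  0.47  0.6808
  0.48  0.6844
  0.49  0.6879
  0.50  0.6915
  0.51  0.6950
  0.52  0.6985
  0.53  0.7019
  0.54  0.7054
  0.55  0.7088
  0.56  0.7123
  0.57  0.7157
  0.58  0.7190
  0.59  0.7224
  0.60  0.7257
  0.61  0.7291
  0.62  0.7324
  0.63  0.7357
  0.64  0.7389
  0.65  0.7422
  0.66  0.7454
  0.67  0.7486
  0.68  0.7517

0.7054

T = 0.6667;  σ√T = 0.3184
d₁ = [ln(250/210) + (0.074 + 0.39²/2)·0.6667] / 0.3184 = [0.1744 + 0.1000] / 0.3184 = 0.8617 ≈ 0.86
d₂ = d₁ − σ√T = 0.8617 − 0.3184 = 0.5432 ≈ 0.54
Pr(exercise) under Q = N(d₂) = 0.7054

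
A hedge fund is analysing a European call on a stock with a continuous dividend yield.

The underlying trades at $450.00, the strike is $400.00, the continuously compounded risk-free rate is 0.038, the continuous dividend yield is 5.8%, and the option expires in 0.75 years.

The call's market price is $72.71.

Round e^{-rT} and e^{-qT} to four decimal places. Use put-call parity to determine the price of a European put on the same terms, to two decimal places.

$30.64

exp(−qT) = exp(−0.058·0.75) = 0.9574;  exp(−rT) = exp(−0.038·0.75) = 0.9719
Put-call parity: C − P = S·e^(−qT) − K·e^(−rT) = 450·0.9574 − 400·0.9719 = 430.8300 − 388.7600 = 42.0700
P = C − (C − P) = 72.71 − (42.0700) = 30.6400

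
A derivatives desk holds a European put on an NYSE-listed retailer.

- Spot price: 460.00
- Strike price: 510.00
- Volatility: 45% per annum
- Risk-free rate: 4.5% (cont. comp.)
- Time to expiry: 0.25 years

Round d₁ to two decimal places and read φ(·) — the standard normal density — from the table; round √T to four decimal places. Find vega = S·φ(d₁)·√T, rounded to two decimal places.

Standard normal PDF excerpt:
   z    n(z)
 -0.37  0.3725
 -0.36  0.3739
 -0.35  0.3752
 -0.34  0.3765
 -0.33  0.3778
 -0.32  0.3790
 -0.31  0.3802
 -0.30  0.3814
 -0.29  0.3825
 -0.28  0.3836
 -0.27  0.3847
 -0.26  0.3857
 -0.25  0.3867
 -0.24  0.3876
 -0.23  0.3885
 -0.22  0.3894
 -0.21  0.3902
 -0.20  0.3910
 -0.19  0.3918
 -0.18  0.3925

87.72

σ√T = 0.45 × 0.5000 = 0.2250
d₁ = [ln(460/510) + (0.045 + ½·0.45²)·0.25] / (σ√T) = (-0.1032 + 0.0366) / 0.2250 = -0.2961 → -0.30
√T = √0.25 = 0.5000
φ(d₁) = φ(-0.30) = 0.3814
vega = S·φ(d₁)·√T = 460·0.3814·0.5000 = 87.7220
(Call and put vega coincide under Black-Scholes.)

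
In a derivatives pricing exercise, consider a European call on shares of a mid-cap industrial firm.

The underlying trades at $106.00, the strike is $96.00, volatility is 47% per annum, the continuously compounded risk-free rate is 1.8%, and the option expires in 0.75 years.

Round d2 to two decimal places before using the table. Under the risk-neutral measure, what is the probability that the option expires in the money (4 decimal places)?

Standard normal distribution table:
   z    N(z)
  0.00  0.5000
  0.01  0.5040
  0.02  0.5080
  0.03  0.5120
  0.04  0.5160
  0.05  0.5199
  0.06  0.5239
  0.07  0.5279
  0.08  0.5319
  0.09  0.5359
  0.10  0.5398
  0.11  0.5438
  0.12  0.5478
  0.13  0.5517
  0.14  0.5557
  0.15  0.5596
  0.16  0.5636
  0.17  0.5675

0.5279

σ√T = 0.47 × 0.8660 = 0.4070
d₁ = [ln(106/96) + (0.018 + ½·0.47²)·0.75] / (σ√T) = (0.0991 + 0.0963) / 0.4070 = 0.4801 which rounds to 0.48
d₂ = 0.4801 − 0.4070 = 0.0731 which rounds to 0.07
Risk-neutral Pr[S_T > K] = N(d₂) = N(0.07) = 0.5279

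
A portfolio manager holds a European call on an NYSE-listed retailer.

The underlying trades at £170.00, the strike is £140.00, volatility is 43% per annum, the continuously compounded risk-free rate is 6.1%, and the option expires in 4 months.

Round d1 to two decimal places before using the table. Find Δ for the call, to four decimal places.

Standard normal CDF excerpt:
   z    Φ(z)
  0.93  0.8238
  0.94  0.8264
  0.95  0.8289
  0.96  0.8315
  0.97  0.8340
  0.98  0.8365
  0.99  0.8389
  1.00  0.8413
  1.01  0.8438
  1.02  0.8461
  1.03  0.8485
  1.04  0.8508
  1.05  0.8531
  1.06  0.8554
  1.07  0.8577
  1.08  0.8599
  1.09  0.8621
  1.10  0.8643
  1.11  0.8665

T = 0.3333;  σ√T = 0.2483
ln(S/K) + (r + σ²/2)T = ln(170/140) + (0.061 + 0.43²/2)·0.3333 = 0.1942 + 0.0511 = 0.2453
d₁ = 0.2453 / 0.2483 = 0.9881 which rounds to 0.99
N(d₁) = N(0.99) = 0.8389
Δ_call = N(d₁) = 0.8389

0.8389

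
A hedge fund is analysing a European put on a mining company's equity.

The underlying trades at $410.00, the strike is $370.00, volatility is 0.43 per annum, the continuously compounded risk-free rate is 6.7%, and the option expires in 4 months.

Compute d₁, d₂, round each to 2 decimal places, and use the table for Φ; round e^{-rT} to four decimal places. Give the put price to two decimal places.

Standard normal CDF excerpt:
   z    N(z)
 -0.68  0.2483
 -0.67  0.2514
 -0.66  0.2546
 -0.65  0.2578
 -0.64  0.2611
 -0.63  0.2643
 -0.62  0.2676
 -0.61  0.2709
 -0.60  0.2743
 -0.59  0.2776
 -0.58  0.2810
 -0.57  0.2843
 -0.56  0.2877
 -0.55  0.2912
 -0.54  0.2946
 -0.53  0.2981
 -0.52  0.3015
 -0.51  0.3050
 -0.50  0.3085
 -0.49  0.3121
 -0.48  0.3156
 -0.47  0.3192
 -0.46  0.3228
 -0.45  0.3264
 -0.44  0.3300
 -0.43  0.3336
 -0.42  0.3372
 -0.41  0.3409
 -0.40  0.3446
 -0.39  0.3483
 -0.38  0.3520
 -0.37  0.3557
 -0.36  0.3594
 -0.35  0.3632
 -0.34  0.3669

$19.00

σ√T = 0.43 × 0.5774 = 0.2483
d₁ = [ln(410/370) + (0.067 + 0.43²/2)·0.3333] / 0.2483 = [0.1027 + 0.0531] / 0.2483 = 0.6276 → 0.63
d₂ = d₁ − σ√T = 0.6276 − 0.2483 = 0.3793 → 0.38
exp(−rT) = exp(−0.067·0.3333) = 0.9779
P = 370·0.9779·N(-0.38) − 410·N(-0.63) = 370·0.9779·0.3520 − 410·0.2643 = 127.3617 − 108.3630 = 18.9987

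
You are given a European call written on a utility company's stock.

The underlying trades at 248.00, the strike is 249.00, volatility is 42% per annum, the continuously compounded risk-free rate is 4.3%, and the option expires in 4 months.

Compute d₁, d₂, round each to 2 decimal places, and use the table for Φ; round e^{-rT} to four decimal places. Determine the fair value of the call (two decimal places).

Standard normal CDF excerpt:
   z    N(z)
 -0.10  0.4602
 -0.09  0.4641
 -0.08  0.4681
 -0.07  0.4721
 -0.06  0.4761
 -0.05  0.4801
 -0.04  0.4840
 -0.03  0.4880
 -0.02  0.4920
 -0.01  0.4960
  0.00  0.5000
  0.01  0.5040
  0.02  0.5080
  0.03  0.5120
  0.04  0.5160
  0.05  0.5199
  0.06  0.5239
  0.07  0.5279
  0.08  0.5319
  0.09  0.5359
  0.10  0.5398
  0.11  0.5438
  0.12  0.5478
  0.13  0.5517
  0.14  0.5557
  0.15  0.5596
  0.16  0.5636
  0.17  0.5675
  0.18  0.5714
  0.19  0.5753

24.87

σ√T = 0.42·√0.3333 = 0.2425
d₁ = [ln(248/249) + (0.043 + 0.42²/2)·0.3333] / 0.2425 = [-0.0040 + 0.0437] / 0.2425 = 0.1638 ⇒ 0.16
d₂ = d₁ − σ√T = 0.1638 − 0.2425 = -0.0787 ⇒ -0.08
exp(−rT) = exp(−0.043·0.3333) = 0.9858
N(d₁) = N(0.16) = 0.5636;  N(d₂) = N(-0.08) = 0.4681
C = 248·0.5636 − 249·0.9858·0.4681 = 139.7728 − 114.9018 = 24.8710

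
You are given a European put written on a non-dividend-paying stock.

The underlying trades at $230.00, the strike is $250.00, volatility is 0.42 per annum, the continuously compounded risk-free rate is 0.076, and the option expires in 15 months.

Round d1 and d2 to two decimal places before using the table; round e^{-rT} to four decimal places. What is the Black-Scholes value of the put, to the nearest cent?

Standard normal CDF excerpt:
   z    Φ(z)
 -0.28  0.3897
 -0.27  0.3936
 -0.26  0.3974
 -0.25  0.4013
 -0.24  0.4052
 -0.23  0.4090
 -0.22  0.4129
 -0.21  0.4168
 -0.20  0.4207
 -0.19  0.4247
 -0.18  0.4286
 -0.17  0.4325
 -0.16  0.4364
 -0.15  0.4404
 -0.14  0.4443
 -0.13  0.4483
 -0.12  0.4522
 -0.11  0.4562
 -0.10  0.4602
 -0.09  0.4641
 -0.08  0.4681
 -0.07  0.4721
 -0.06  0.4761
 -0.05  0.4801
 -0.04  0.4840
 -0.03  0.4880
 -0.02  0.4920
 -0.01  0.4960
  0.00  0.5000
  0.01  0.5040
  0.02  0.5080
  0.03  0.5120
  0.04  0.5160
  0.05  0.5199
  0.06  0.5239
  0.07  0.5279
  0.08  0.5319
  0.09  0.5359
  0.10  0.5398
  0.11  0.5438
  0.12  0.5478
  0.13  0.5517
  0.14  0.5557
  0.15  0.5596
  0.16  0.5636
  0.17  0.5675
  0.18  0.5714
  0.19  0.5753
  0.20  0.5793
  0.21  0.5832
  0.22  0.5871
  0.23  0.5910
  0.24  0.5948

$41.19

σ√T = 0.42·√1.25 = 0.4696
d₁ = [ln(230/250) + (0.076 + ½·0.42²)·1.25] / (σ√T) = (-0.0834 + 0.2052) / 0.4696 = 0.2595 ≈ 0.26
d₂ = 0.2595 − 0.4696 = -0.2100 ≈ -0.21
exp(−rT) = exp(−0.076·1.25) = 0.9094
P = 250·0.9094·N(0.21) − 230·N(-0.26) = 250·0.9094·0.5832 − 230·0.3974 = 132.5905 − 91.4020 = 41.1885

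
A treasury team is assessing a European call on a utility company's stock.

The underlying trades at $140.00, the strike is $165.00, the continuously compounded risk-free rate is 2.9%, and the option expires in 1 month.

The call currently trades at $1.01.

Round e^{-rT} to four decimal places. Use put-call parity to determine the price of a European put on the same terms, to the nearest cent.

e^(−rT) = e^(−0.029·0.08333) = 0.9976
Put-call parity: C − P = S − K·e^(−rT) = 140 − 165·0.9976 = 140 − 164.6040 = -24.6040
P = C − (C − P) = 1.01 − (-24.6040) = 25.6140

$25.61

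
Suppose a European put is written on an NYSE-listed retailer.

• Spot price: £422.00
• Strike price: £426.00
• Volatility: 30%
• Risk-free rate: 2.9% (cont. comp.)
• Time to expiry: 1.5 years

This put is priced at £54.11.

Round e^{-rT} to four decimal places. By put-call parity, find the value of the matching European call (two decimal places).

£68.26

exp(−rT) = exp(−0.029·1.5) = 0.9574
Put-call parity: C − P = S − K·e^(−rT) = 422 − 426·0.9574 = 422 − 407.8524 = 14.1476
C = P + (C − P) = 54.11 + (14.1476) = 68.2576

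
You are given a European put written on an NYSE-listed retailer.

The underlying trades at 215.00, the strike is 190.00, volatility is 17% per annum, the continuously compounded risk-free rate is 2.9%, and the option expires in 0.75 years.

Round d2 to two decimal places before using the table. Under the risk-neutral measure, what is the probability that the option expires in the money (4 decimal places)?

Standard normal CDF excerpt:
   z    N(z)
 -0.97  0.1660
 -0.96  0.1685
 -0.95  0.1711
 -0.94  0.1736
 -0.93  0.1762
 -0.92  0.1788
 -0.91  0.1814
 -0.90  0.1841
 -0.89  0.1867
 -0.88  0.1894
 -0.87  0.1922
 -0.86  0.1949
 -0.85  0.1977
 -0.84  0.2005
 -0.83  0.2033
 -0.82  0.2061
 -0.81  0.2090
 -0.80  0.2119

σ√T = 0.17 × 0.8660 = 0.1472
d₁ = [ln(215/190) + (0.029 + 0.17²/2)·0.75] / 0.1472 = [0.1236 + 0.0326] / 0.1472 = 1.0610 which rounds to 1.06
d₂ = d₁ − σ√T = 1.0610 − 0.1472 = 0.9138 which rounds to 0.91
Risk-neutral Pr[S_T < K] = N(−d₂) = N(-0.91) = 0.1814

0.1814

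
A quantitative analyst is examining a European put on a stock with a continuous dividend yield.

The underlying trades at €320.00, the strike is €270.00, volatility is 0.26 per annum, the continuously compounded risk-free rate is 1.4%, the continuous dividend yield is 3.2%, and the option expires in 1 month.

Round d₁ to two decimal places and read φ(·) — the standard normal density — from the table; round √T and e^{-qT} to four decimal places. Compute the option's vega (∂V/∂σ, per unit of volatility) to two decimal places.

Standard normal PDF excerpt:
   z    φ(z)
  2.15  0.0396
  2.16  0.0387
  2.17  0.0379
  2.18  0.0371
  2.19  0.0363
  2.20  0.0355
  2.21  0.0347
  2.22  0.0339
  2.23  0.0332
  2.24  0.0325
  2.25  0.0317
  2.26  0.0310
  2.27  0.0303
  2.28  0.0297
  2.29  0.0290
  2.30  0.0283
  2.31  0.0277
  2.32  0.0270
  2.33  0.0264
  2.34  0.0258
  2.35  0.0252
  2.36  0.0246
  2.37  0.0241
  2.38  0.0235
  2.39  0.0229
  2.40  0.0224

T = 0.08333;  σ√T = 0.0751
d₁ = [ln(320/270) + (0.014 − 0.032 + ½·0.26²)·0.08333] / (σ√T) = (0.1699 + 0.0013) / 0.0751 = 2.2812 → 2.28
√T = √0.08333 = 0.2887
φ(d₁) = φ(2.28) = 0.0297
e^(−qT) = e^(−0.032·0.08333) = 0.9973
vega = S·e^(−qT)·φ(d₁)·√T = 320·0.9973·0.0297·0.2887 = 2.7364
(Vega is the same for a European call and put with the same parameters.)

2.74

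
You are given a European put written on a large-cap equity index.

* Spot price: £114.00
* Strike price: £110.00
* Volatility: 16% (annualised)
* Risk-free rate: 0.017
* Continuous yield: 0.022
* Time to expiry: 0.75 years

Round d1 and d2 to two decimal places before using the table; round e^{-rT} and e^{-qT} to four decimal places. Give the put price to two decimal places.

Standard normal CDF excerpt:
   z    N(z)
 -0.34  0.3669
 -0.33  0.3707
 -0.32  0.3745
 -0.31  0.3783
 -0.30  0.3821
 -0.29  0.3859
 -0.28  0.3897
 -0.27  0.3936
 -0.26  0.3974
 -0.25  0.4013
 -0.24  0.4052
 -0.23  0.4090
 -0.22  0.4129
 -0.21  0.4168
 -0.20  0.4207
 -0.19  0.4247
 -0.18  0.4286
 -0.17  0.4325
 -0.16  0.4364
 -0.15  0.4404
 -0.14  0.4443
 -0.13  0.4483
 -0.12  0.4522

£4.55

T = 0.75;  σ√T = 0.1386
d₁ = [ln(114/110) + (0.017 − 0.022 + 0.16²/2)·0.75] / 0.1386 = [0.0357 + 0.0059] / 0.1386 = 0.3000 ≈ 0.30
d₂ = d₁ − σ√T = 0.3000 − 0.1386 = 0.1614 ≈ 0.16
e^(−qT) = e^(−0.022·0.75) = 0.9836;  e^(−rT) = e^(−0.017·0.75) = 0.9873
N(−d₂) = N(-0.16) = 0.4364;  N(−d₁) = N(-0.30) = 0.3821
P = 110·0.9873·0.4364 − 114·0.9836·0.3821 = 47.3943 − 42.8450 = 4.5493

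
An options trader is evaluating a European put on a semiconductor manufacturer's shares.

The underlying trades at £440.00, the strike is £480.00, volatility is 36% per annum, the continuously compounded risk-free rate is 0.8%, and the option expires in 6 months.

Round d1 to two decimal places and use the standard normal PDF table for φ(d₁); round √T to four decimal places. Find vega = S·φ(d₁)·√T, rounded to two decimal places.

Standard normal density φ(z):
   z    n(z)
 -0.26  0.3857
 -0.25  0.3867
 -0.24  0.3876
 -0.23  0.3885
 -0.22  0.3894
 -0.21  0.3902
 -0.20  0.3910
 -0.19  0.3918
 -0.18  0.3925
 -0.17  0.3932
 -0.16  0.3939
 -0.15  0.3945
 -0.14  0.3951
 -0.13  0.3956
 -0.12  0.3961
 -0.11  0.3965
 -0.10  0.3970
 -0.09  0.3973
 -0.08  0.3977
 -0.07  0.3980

121.65

σ√T = 0.36·√0.5 = 0.2546
d₁ = [ln(440/480) + (0.008 + ½·0.36²)·0.5] / (σ√T) = (-0.0870 + 0.0364) / 0.2546 = -0.1988 ⇒ -0.20
√T = √0.5 = 0.7071
φ(d₁) = φ(-0.20) = 0.3910
vega = S·φ(d₁)·√T = 440·0.3910·0.7071 = 121.6495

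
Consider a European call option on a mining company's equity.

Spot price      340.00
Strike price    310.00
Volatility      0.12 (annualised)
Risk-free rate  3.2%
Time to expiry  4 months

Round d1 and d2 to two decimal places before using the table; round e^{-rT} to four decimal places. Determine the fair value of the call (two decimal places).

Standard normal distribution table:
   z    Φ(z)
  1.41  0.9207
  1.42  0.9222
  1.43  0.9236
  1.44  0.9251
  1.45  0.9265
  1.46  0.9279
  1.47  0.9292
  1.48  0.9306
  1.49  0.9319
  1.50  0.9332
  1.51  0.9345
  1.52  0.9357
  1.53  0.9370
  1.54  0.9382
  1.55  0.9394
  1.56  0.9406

σ√T = 0.12 × 0.5774 = 0.0693
d₁ = [ln(340/310) + (0.032 + 0.12²/2)·0.3333] / 0.0693 = [0.0924 + 0.0131] / 0.0693 = 1.5219 ≈ 1.52
d₂ = d₁ − σ√T = 1.5219 − 0.0693 = 1.4526 ≈ 1.45
e^(−rT) = e^(−0.032·0.3333) = 0.9894
N(d₁) = N(1.52) = 0.9357;  N(d₂) = N(1.45) = 0.9265
C = 340·0.9357 − 310·0.9894·0.9265 = 318.1380 − 284.1705 = 33.9675

33.97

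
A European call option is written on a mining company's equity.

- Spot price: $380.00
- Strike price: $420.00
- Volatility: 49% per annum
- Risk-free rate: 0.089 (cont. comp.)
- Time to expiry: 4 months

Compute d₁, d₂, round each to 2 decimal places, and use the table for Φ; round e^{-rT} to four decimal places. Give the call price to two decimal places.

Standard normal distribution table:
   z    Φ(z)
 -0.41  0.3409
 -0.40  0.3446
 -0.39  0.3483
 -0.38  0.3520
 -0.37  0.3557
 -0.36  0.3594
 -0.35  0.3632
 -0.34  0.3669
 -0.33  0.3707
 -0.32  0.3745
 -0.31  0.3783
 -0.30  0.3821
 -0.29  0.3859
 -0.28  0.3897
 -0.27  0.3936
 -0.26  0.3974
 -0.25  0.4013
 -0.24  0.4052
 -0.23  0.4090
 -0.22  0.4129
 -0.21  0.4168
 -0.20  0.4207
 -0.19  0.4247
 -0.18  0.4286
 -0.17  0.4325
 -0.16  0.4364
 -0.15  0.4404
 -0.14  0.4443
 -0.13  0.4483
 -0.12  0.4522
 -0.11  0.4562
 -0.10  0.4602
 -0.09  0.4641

T = 0.3333;  σ√T = 0.2829
d₁ = [ln(380/420) + (0.089 + ½·0.49²)·0.3333] / (σ√T) = (-0.1001 + 0.0697) / 0.2829 = -0.1075 → -0.11
d₂ = -0.1075 − 0.2829 = -0.3904 → -0.39
e^(−rT) = e^(−0.089·0.3333) = 0.9708
N(d₁) = N(-0.11) = 0.4562;  N(d₂) = N(-0.39) = 0.3483
C = 380·0.4562 − 420·0.9708·0.3483 = 173.3560 − 142.0144 = 31.3416

$31.34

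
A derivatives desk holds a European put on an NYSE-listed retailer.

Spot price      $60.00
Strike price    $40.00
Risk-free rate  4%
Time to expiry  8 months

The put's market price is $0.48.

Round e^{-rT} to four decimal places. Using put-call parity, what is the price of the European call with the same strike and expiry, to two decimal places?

e^(−rT) = e^(−0.04·0.6667) = 0.9737
Put-call parity: C − P = S − K·e^(−rT) = 60 − 40·0.9737 = 60 − 38.9480 = 21.0520
C = P + (C − P) = 0.48 + (21.0520) = 21.5320

$21.53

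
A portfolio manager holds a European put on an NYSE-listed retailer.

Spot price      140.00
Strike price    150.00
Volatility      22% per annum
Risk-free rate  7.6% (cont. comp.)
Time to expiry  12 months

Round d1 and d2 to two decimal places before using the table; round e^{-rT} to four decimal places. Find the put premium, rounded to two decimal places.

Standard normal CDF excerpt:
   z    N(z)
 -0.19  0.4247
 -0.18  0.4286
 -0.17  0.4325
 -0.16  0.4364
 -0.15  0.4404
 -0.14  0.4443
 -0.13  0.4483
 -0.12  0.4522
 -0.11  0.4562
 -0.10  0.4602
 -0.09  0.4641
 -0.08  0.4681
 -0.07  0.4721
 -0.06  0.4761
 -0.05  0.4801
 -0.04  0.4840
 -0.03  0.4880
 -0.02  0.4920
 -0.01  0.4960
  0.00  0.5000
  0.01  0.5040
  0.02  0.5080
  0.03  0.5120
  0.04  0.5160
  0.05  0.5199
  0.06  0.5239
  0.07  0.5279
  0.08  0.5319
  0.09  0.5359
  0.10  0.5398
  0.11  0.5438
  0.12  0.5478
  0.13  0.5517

11.74

σ√T = 0.22 × 1.0000 = 0.2200
d₁ = [ln(140/150) + (0.076 + 0.22²/2)·1] / 0.2200 = [-0.0690 + 0.1002] / 0.2200 = 0.1419 ⇒ 0.14
d₂ = d₁ − σ√T = 0.1419 − 0.2200 = -0.0781 ⇒ -0.08
exp(−rT) = exp(−0.076·1) = 0.9268
P = 150·0.9268·N(0.08) − 140·N(-0.14) = 150·0.9268·0.5319 − 140·0.4443 = 73.9447 − 62.2020 = 11.7427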